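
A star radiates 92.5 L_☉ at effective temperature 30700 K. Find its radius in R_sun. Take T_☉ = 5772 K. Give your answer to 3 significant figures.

R/R_☉ = √(L/L_☉) / (T/T_☉)² = √(92.5) / (5.319)²
       = 9.618 / 28.29 = 0.3400.

0.340 R_sun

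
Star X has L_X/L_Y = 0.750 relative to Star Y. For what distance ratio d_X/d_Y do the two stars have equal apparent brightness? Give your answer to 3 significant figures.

Equal flux requires L_X/d_X² = L_Y/d_Y², so d_X/d_Y = √(L_X/L_Y)
= √(0.750) = 0.8660.

0.866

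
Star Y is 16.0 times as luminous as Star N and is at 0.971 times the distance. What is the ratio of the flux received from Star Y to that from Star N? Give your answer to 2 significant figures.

F = L/(4πd²), so F_Y/F_N = (L_Y/L_N) / (d_Y/d_N)²
= 16.0 / (0.971)² = 16.0 / 0.9428 = 16.97.

17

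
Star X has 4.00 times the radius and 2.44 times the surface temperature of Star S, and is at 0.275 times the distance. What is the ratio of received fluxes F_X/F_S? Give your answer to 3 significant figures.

7.50×10^3

L_X/L_S = (R_X/R_S)²(T_X/T_S)⁴ = (4.00)² × (2.44)⁴ = 567.1.
F_X/F_S = (L_X/L_S)/(d_X/d_S)² = 567.1 / (0.275)² = 7499.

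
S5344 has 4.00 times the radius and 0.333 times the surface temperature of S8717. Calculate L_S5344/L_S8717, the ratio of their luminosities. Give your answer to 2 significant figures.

0.20

From the Stefan–Boltzmann law, L ∝ R²T⁴, so
L_S5344/L_S8717 = (R_S5344/R_S8717)² (T_S5344/T_S8717)⁴ = (4.00)² × (0.333)⁴ = 16.00 × 0.01230 = 0.1967.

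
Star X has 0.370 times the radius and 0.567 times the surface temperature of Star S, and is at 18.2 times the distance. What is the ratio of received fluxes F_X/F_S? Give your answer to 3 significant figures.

4.27×10^-5

L_X/L_S = (R_X/R_S)²(T_X/T_S)⁴ = (0.370)² × (0.567)⁴ = 0.01415.
F_X/F_S = (L_X/L_S)/(d_X/d_S)² = 0.01415 / (18.2)² = 4.272×10^-5.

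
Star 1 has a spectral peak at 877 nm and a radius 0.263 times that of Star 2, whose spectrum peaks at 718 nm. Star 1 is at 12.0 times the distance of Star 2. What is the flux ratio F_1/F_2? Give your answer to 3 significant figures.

2.16×10^-4

Wien's law: T_1/T_2 = λ_2/λ_1 = 718/877 = 0.8187.
L_1/L_2 = (R_1/R_2)²(T_1/T_2)⁴ = (0.263)²(0.8187)⁴ = 0.03107.
F_1/F_2 = (L_1/L_2)/(d_1/d_2)² = 0.03107/(12.0)² = 2.158×10^-4.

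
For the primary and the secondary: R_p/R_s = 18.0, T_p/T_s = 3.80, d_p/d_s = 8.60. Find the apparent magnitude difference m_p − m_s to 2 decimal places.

-7.40

L_p/L_s = (18.0)²(3.80)⁴ = 6.756×10^4.
F_p/F_s = (L_p/L_s)/(d_p/d_s)² = 6.756×10^4/73.96 = 913.4.
m_p − m_s = −2.5 log₁₀(913.4) = -7.40.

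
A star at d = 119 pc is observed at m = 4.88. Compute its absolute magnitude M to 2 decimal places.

M = m − 5 log₁₀(d/10 pc) = 4.88 − 5 log₁₀(119/10)
  = 4.88 − 5 × 1.076 = 4.88 − 5.38 = -0.50.

-0.50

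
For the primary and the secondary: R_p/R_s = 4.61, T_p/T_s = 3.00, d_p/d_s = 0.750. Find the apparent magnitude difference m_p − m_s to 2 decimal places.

L_p/L_s = (4.61)²(3.00)⁴ = 1721.
F_p/F_s = (L_p/L_s)/(d_p/d_s)² = 1721/0.5625 = 3060.
m_p − m_s = −2.5 log₁₀(3060) = -8.71.

-8.71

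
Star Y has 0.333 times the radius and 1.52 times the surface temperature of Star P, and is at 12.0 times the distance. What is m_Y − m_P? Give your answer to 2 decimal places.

L_Y/L_P = (0.333)²(1.52)⁴ = 0.5919.
F_Y/F_P = (L_Y/L_P)/(d_Y/d_P)² = 0.5919/144.0 = 0.004111.
m_Y − m_P = −2.5 log₁₀(0.004111) = 5.97.

5.97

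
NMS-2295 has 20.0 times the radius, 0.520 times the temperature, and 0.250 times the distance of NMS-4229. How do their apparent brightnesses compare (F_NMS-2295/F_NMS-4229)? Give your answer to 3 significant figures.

L_NMS-2295/L_NMS-4229 = (R_NMS-2295/R_NMS-4229)²(T_NMS-2295/T_NMS-4229)⁴ = (20.0)² × (0.520)⁴ = 29.25.
F_NMS-2295/F_NMS-4229 = (L_NMS-2295/L_NMS-4229)/(d_NMS-2295/d_NMS-4229)² = 29.25 / (0.250)² = 467.9.

468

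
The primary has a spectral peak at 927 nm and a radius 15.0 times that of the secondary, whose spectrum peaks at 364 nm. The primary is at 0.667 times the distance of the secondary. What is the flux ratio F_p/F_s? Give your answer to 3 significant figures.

12.0

Wien's law: T_p/T_s = λ_s/λ_p = 364/927 = 0.3927.
L_p/L_s = (R_p/R_s)²(T_p/T_s)⁴ = (15.0)²(0.3927)⁴ = 5.349.
F_p/F_s = (L_p/L_s)/(d_p/d_s)² = 5.349/(0.667)² = 12.02.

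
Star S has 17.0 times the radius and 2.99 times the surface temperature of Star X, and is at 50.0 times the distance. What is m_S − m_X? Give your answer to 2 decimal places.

L_S/L_X = (17.0)²(2.99)⁴ = 2.310×10^4.
F_S/F_X = (L_S/L_X)/(d_S/d_X)² = 2.310×10^4/2500 = 9.239.
m_S − m_X = −2.5 log₁₀(9.239) = -2.41.

-2.41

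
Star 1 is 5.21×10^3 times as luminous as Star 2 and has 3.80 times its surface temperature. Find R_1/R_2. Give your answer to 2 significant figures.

5.0

L ∝ R²T⁴ gives R ∝ √L / T², so
R_1/R_2 = √(5.21×10^3) / (3.80)² = 72.18 / 14.44 = 4.999.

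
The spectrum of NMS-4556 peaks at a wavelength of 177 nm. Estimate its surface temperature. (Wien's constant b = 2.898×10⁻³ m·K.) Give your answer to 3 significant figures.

1.64×10^4 K

T = b/λ_max = 2.898×10⁻³ / (177×10⁻⁹) = 1.637×10^4 K.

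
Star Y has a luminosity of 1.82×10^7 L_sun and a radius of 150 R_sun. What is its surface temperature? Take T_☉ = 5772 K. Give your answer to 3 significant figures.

T/T_☉ = (L/L_☉)^(1/4) / (R/R_☉)^(1/2)
T = 5772 × (1.82×10^7)^(1/4) / √(150) = 5772 × 65.32 / 12.25 = 3.078×10^4 K.

3.08×10^4 K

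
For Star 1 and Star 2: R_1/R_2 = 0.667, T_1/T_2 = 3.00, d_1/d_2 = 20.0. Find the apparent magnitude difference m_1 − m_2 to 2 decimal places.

2.61

L_1/L_2 = (0.667)²(3.00)⁴ = 36.04.
F_1/F_2 = (L_1/L_2)/(d_1/d_2)² = 36.04/400.0 = 0.09009.
m_1 − m_2 = −2.5 log₁₀(0.09009) = 2.61.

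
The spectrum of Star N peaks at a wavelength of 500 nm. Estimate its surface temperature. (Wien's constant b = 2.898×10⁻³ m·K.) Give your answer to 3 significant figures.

T = b/λ_max = 2.898×10⁻³ / (500×10⁻⁹) = 5796 K.

5.80×10^3 K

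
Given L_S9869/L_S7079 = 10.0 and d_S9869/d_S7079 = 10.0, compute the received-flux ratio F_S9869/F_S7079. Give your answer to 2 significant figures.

0.10

F = L/(4πd²), so F_S9869/F_S7079 = (L_S9869/L_S7079) / (d_S9869/d_S7079)²
= 10.0 / (10.0)² = 10.0 / 100.0 = 0.1000.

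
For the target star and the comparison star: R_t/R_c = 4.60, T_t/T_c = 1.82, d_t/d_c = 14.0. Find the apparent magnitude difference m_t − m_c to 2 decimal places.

-0.18

L_t/L_c = (4.60)²(1.82)⁴ = 232.2.
F_t/F_c = (L_t/L_c)/(d_t/d_c)² = 232.2/196.0 = 1.185.
m_t − m_c = −2.5 log₁₀(1.185) = -0.18.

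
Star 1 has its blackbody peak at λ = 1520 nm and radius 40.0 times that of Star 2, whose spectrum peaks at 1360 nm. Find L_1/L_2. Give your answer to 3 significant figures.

1.03×10^3

Wien's law gives T ∝ 1/λ_max, so T_1/T_2 = λ_2/λ_1 = 1360/1520 = 0.8947.
Then L ∝ R²T⁴ gives L_1/L_2 = (40.0)² × (0.8947)⁴ = 1600 × 0.6409 = 1025.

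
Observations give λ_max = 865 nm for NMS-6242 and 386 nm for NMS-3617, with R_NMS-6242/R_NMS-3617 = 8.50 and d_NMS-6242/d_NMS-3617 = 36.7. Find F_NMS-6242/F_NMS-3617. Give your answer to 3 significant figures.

0.00213

Wien's law: T_NMS-6242/T_NMS-3617 = λ_NMS-3617/λ_NMS-6242 = 386/865 = 0.4462.
L_NMS-6242/L_NMS-3617 = (R_NMS-6242/R_NMS-3617)²(T_NMS-6242/T_NMS-3617)⁴ = (8.50)²(0.4462)⁴ = 2.865.
F_NMS-6242/F_NMS-3617 = (L_NMS-6242/L_NMS-3617)/(d_NMS-6242/d_NMS-3617)² = 2.865/(36.7)² = 0.002127.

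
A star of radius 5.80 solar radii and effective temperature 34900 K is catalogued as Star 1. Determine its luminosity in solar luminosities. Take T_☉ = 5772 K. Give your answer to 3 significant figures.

L/L_☉ = (R/R_☉)² (T/T_☉)⁴ = (5.80)² × (34900/5772)⁴
       = 33.64 × (6.046)⁴ = 33.64 × 1337 = 4.496×10^4.

4.50×10^4 solar luminosities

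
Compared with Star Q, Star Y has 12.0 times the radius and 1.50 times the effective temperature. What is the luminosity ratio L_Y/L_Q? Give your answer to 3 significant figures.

From the Stefan–Boltzmann law, L ∝ R²T⁴, so
L_Y/L_Q = (R_Y/R_Q)² (T_Y/T_Q)⁴ = (12.0)² × (1.50)⁴ = 144.0 × 5.062 = 729.0.

729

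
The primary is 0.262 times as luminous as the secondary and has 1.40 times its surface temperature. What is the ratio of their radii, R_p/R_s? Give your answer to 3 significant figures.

0.261

L ∝ R²T⁴ gives R ∝ √L / T², so
R_p/R_s = √(0.262) / (1.40)² = 0.5119 / 1.960 = 0.2612.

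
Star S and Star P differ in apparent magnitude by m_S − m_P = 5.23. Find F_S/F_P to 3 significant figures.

F_S/F_P = 10^(−(m_S − m_P)/2.5) = 10^(-5.23/2.5) = 10^-2.092 = 0.008091.

0.00809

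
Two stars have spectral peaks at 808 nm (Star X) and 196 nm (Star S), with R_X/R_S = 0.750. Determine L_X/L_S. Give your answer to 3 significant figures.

0.00195

Wien's law gives T ∝ 1/λ_max, so T_X/T_S = λ_S/λ_X = 196/808 = 0.2426.
Then L ∝ R²T⁴ gives L_X/L_S = (0.750)² × (0.2426)⁴ = 0.5625 × 0.003462 = 0.001948.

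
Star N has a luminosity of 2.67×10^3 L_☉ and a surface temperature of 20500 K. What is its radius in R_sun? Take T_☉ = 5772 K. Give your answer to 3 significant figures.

R/R_☉ = √(L/L_☉) / (T/T_☉)² = √(2.67×10^3) / (3.552)²
       = 51.67 / 12.61 = 4.096.

4.10 R_sun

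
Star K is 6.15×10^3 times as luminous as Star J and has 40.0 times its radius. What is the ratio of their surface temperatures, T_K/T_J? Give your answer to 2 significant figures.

L ∝ R²T⁴ gives T ∝ (L/R²)^(1/4), so
T_K/T_J = (6.15×10^3 / 40.0²)^(1/4) = (3.844)^(1/4) = 1.400.

1.4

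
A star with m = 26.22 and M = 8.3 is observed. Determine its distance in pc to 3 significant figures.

m − M = 5 log₁₀(d/10 pc)
26.22 − (8.3) = 17.92 = 5 log₁₀(d/10)
d = 10 × 10^(17.92/5) = 10 × 10^3.584 = 3.837×10^4 pc.

3.84×10^4 pc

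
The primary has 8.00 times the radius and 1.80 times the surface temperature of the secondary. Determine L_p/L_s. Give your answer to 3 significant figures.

From the Stefan–Boltzmann law, L ∝ R²T⁴, so
L_p/L_s = (R_p/R_s)² (T_p/T_s)⁴ = (8.00)² × (1.80)⁴ = 64.00 × 10.50 = 671.8.

672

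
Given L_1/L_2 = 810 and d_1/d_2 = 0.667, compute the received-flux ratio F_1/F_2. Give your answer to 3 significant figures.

1.82×10^3

F = L/(4πd²), so F_1/F_2 = (L_1/L_2) / (d_1/d_2)²
= 810 / (0.667)² = 810 / 0.4449 = 1821.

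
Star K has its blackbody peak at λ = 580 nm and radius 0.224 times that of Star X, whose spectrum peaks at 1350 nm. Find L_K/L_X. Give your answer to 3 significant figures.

1.47

Wien's law gives T ∝ 1/λ_max, so T_K/T_X = λ_X/λ_K = 1350/580 = 2.328.
Then L ∝ R²T⁴ gives L_K/L_X = (0.224)² × (2.328)⁴ = 0.05018 × 29.35 = 1.473.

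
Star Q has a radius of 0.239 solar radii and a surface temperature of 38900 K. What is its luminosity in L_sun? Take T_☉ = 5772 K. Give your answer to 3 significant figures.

118 L_sun

L/L_☉ = (R/R_☉)² (T/T_☉)⁴ = (0.239)² × (38900/5772)⁴
       = 0.05712 × (6.739)⁴ = 0.05712 × 2063 = 117.8.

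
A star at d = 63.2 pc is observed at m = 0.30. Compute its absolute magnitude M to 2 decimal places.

-3.70

M = m − 5 log₁₀(d/10 pc) = 0.30 − 5 log₁₀(63.2/10)
  = 0.30 − 5 × 0.801 = 0.30 − 4.00 = -3.70.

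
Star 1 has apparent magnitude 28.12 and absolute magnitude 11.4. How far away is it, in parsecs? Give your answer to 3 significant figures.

2.21×10^4 pc

m − M = 5 log₁₀(d/10 pc)
28.12 − (11.4) = 16.72 = 5 log₁₀(d/10)
d = 10 × 10^(16.72/5) = 10 × 10^3.344 = 2.208×10^4 pc.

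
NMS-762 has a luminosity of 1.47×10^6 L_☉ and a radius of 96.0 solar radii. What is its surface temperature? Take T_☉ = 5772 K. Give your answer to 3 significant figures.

2.05×10^4 K

T/T_☉ = (L/L_☉)^(1/4) / (R/R_☉)^(1/2)
T = 5772 × (1.47×10^6)^(1/4) / √(96.0) = 5772 × 34.82 / 9.798 = 2.051×10^4 K.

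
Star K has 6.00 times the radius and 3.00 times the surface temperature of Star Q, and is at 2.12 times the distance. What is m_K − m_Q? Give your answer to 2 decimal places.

L_K/L_Q = (6.00)²(3.00)⁴ = 2916.
F_K/F_Q = (L_K/L_Q)/(d_K/d_Q)² = 2916/4.494 = 648.8.
m_K − m_Q = −2.5 log₁₀(648.8) = -7.03.

-7.03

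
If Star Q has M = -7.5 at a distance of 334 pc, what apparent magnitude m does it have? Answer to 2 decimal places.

0.12

m = M + 5 log₁₀(d/10 pc) = -7.5 + 5 log₁₀(334/10)
  = -7.5 + 5 × 1.524 = -7.5 + 7.62 = 0.12.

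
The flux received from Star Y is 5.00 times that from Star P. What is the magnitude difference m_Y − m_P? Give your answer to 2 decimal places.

-1.75

m_Y − m_P = −2.5 log₁₀(F_Y/F_P) = −2.5 log₁₀(5.00) = −2.5 × (0.699) = -1.747.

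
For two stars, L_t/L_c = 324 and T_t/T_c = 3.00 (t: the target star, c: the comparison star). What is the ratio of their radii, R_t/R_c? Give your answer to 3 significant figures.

L ∝ R²T⁴ gives R ∝ √L / T², so
R_t/R_c = √(324) / (3.00)² = 18.00 / 9.000 = 2.000.

2.00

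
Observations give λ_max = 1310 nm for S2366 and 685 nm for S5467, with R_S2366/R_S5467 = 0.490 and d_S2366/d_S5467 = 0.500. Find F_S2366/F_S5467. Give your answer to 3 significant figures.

0.0718

Wien's law: T_S2366/T_S5467 = λ_S5467/λ_S2366 = 685/1310 = 0.5229.
L_S2366/L_S5467 = (R_S2366/R_S5467)²(T_S2366/T_S5467)⁴ = (0.490)²(0.5229)⁴ = 0.01795.
F_S2366/F_S5467 = (L_S2366/L_S5467)/(d_S2366/d_S5467)² = 0.01795/(0.500)² = 0.07180.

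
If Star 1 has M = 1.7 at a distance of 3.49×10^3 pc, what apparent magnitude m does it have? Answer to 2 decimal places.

14.41

m = M + 5 log₁₀(d/10 pc) = 1.7 + 5 log₁₀(3.49×10^3/10)
  = 1.7 + 5 × 2.543 = 1.7 + 12.71 = 14.41.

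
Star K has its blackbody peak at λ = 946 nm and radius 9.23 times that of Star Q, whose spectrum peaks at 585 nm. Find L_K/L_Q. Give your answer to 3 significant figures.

Wien's law gives T ∝ 1/λ_max, so T_K/T_Q = λ_Q/λ_K = 585/946 = 0.6184.
Then L ∝ R²T⁴ gives L_K/L_Q = (9.23)² × (0.6184)⁴ = 85.19 × 0.1462 = 12.46.

12.5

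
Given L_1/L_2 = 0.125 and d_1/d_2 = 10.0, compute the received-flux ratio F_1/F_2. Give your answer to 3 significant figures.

F = L/(4πd²), so F_1/F_2 = (L_1/L_2) / (d_1/d_2)²
= 0.125 / (10.0)² = 0.125 / 100.0 = 0.001250.

0.00125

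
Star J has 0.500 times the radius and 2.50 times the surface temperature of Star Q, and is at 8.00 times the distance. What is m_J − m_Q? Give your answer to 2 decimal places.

L_J/L_Q = (0.500)²(2.50)⁴ = 9.766.
F_J/F_Q = (L_J/L_Q)/(d_J/d_Q)² = 9.766/64.00 = 0.1526.
m_J − m_Q = −2.5 log₁₀(0.1526) = 2.04.

2.04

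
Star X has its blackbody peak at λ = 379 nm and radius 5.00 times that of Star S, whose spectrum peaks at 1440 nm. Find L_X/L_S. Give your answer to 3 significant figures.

5.21×10^3

Wien's law gives T ∝ 1/λ_max, so T_X/T_S = λ_S/λ_X = 1440/379 = 3.799.
Then L ∝ R²T⁴ gives L_X/L_S = (5.00)² × (3.799)⁴ = 25.00 × 208.4 = 5210.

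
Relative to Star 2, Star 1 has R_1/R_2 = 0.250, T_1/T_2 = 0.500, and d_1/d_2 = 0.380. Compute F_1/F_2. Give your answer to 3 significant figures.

L_1/L_2 = (R_1/R_2)²(T_1/T_2)⁴ = (0.250)² × (0.500)⁴ = 0.003906.
F_1/F_2 = (L_1/L_2)/(d_1/d_2)² = 0.003906 / (0.380)² = 0.02705.

0.0271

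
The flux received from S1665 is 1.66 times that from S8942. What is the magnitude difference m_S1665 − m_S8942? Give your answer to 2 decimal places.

m_S1665 − m_S8942 = −2.5 log₁₀(F_S1665/F_S8942) = −2.5 log₁₀(1.66) = −2.5 × (0.220) = -0.550.

-0.55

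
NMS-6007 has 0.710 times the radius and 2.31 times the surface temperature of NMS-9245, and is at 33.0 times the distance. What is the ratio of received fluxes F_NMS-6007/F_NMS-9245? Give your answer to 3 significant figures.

L_NMS-6007/L_NMS-9245 = (R_NMS-6007/R_NMS-9245)²(T_NMS-6007/T_NMS-9245)⁴ = (0.710)² × (2.31)⁴ = 14.35.
F_NMS-6007/F_NMS-9245 = (L_NMS-6007/L_NMS-9245)/(d_NMS-6007/d_NMS-9245)² = 14.35 / (33.0)² = 0.01318.

0.0132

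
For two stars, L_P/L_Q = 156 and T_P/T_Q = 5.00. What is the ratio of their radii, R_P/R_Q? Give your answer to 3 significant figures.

0.500

L ∝ R²T⁴ gives R ∝ √L / T², so
R_P/R_Q = √(156) / (5.00)² = 12.49 / 25.00 = 0.4996.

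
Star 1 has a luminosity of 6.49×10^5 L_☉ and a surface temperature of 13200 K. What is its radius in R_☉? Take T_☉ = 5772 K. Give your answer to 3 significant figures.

R/R_☉ = √(L/L_☉) / (T/T_☉)² = √(6.49×10^5) / (2.287)²
       = 805.6 / 5.230 = 154.0.

154 R_☉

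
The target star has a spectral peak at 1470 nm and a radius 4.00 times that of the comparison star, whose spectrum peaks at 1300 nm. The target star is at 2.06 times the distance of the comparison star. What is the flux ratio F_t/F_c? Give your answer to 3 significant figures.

2.31

Wien's law: T_t/T_c = λ_c/λ_t = 1300/1470 = 0.8844.
L_t/L_c = (R_t/R_c)²(T_t/T_c)⁴ = (4.00)²(0.8844)⁴ = 9.786.
F_t/F_c = (L_t/L_c)/(d_t/d_c)² = 9.786/(2.06)² = 2.306.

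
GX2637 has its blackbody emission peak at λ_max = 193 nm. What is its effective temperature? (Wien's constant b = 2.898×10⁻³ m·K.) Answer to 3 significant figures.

T = b/λ_max = 2.898×10⁻³ / (193×10⁻⁹) = 1.502×10^4 K.

1.50×10^4 K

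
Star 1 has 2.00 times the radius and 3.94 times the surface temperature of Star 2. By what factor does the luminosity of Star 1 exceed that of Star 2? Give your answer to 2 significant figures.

9.6×10^2

From the Stefan–Boltzmann law, L ∝ R²T⁴, so
L_1/L_2 = (R_1/R_2)² (T_1/T_2)⁴ = (2.00)² × (3.94)⁴ = 4.000 × 241.0 = 963.9.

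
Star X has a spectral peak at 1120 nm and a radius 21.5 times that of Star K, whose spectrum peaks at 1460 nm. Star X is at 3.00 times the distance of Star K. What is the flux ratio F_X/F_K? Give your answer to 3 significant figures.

Wien's law: T_X/T_K = λ_K/λ_X = 1460/1120 = 1.304.
L_X/L_K = (R_X/R_K)²(T_X/T_K)⁴ = (21.5)²(1.304)⁴ = 1335.
F_X/F_K = (L_X/L_K)/(d_X/d_K)² = 1335/(3.00)² = 148.3.

148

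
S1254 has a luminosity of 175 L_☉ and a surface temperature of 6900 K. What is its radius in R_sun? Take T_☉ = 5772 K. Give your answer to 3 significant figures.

9.26 R_sun

R/R_☉ = √(L/L_☉) / (T/T_☉)² = √(175) / (1.195)²
       = 13.23 / 1.429 = 9.257.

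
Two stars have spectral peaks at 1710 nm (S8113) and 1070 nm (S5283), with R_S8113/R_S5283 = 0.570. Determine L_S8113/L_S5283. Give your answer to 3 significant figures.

0.0498

Wien's law gives T ∝ 1/λ_max, so T_S8113/T_S5283 = λ_S5283/λ_S8113 = 1070/1710 = 0.6257.
Then L ∝ R²T⁴ gives L_S8113/L_S5283 = (0.570)² × (0.6257)⁴ = 0.3249 × 0.1533 = 0.04981.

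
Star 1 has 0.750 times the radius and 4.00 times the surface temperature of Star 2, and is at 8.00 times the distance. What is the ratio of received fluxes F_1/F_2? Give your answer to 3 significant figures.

L_1/L_2 = (R_1/R_2)²(T_1/T_2)⁴ = (0.750)² × (4.00)⁴ = 144.0.
F_1/F_2 = (L_1/L_2)/(d_1/d_2)² = 144.0 / (8.00)² = 2.250.

2.25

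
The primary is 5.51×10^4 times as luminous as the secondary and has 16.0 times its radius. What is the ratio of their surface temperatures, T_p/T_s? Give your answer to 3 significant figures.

3.83

L ∝ R²T⁴ gives T ∝ (L/R²)^(1/4), so
T_p/T_s = (5.51×10^4 / 16.0²)^(1/4) = (215.2)^(1/4) = 3.830.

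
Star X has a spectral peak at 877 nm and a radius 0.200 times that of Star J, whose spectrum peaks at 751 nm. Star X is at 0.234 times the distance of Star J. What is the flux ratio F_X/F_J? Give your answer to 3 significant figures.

Wien's law: T_X/T_J = λ_J/λ_X = 751/877 = 0.8563.
L_X/L_J = (R_X/R_J)²(T_X/T_J)⁴ = (0.200)²(0.8563)⁴ = 0.02151.
F_X/F_J = (L_X/L_J)/(d_X/d_J)² = 0.02151/(0.234)² = 0.3928.

0.393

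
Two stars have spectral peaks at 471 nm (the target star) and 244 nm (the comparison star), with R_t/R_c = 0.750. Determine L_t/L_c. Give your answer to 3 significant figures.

0.0405

Wien's law gives T ∝ 1/λ_max, so T_t/T_c = λ_c/λ_t = 244/471 = 0.5180.
Then L ∝ R²T⁴ gives L_t/L_c = (0.750)² × (0.5180)⁴ = 0.5625 × 0.07202 = 0.04051.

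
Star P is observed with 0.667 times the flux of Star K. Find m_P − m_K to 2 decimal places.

0.44

m_P − m_K = −2.5 log₁₀(F_P/F_K) = −2.5 log₁₀(0.667) = −2.5 × (-0.176) = 0.440.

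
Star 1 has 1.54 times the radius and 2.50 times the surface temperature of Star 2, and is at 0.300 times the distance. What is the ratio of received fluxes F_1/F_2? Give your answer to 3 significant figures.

L_1/L_2 = (R_1/R_2)²(T_1/T_2)⁴ = (1.54)² × (2.50)⁴ = 92.64.
F_1/F_2 = (L_1/L_2)/(d_1/d_2)² = 92.64 / (0.300)² = 1029.

1.03×10^3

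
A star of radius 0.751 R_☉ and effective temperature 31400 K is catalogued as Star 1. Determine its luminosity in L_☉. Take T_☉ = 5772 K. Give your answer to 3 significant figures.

L/L_☉ = (R/R_☉)² (T/T_☉)⁴ = (0.751)² × (31400/5772)⁴
       = 0.5640 × (5.440)⁴ = 0.5640 × 875.8 = 494.0.

494 L_☉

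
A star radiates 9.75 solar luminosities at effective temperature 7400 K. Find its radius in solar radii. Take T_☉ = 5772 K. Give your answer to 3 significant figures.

1.90 solar radii

R/R_☉ = √(L/L_☉) / (T/T_☉)² = √(9.75) / (1.282)²
       = 3.122 / 1.644 = 1.900.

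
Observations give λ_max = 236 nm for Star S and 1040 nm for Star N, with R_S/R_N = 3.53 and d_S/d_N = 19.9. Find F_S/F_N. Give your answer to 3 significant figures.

Wien's law: T_S/T_N = λ_N/λ_S = 1040/236 = 4.407.
L_S/L_N = (R_S/R_N)²(T_S/T_N)⁴ = (3.53)²(4.407)⁴ = 4699.
F_S/F_N = (L_S/L_N)/(d_S/d_N)² = 4699/(19.9)² = 11.87.

11.9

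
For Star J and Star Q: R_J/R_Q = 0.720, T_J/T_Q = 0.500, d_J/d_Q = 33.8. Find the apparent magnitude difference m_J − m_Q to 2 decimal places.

L_J/L_Q = (0.720)²(0.500)⁴ = 0.03240.
F_J/F_Q = (L_J/L_Q)/(d_J/d_Q)² = 0.03240/1142 = 2.836×10^-5.
m_J − m_Q = −2.5 log₁₀(2.836×10^-5) = 11.37.

11.37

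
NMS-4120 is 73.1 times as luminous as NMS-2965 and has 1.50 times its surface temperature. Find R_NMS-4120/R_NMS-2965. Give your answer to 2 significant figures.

3.8

L ∝ R²T⁴ gives R ∝ √L / T², so
R_NMS-4120/R_NMS-2965 = √(73.1) / (1.50)² = 8.550 / 2.250 = 3.800.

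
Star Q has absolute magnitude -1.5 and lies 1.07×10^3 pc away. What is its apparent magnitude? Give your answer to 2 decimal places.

8.65

m = M + 5 log₁₀(d/10 pc) = -1.5 + 5 log₁₀(1.07×10^3/10)
  = -1.5 + 5 × 2.029 = -1.5 + 10.15 = 8.65.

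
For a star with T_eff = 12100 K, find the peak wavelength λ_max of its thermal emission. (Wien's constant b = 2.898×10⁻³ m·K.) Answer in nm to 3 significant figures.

240 nm

λ_max = b/T = 2.898×10⁻³ / 12100 = 2.40×10^-7 m = 239.5 nm.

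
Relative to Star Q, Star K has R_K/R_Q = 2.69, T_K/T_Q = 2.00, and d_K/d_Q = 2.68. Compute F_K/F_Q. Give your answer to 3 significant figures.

L_K/L_Q = (R_K/R_Q)²(T_K/T_Q)⁴ = (2.69)² × (2.00)⁴ = 115.8.
F_K/F_Q = (L_K/L_Q)/(d_K/d_Q)² = 115.8 / (2.68)² = 16.12.

16.1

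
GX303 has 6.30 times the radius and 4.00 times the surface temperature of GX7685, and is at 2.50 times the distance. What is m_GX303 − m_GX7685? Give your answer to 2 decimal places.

L_GX303/L_GX7685 = (6.30)²(4.00)⁴ = 1.016×10^4.
F_GX303/F_GX7685 = (L_GX303/L_GX7685)/(d_GX303/d_GX7685)² = 1.016×10^4/6.250 = 1626.
m_GX303 − m_GX7685 = −2.5 log₁₀(1626) = -8.03.

-8.03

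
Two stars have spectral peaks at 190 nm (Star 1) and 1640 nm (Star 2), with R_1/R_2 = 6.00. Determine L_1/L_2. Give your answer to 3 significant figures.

Wien's law gives T ∝ 1/λ_max, so T_1/T_2 = λ_2/λ_1 = 1640/190 = 8.632.
Then L ∝ R²T⁴ gives L_1/L_2 = (6.00)² × (8.632)⁴ = 36.00 × 5551 = 1.998×10^5.

2.00×10^5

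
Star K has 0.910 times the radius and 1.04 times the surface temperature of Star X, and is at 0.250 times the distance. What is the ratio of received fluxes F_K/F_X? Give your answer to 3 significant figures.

15.5

L_K/L_X = (R_K/R_X)²(T_K/T_X)⁴ = (0.910)² × (1.04)⁴ = 0.9688.
F_K/F_X = (L_K/L_X)/(d_K/d_X)² = 0.9688 / (0.250)² = 15.50.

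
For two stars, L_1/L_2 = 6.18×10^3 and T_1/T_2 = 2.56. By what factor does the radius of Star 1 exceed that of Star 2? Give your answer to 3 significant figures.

12.0

L ∝ R²T⁴ gives R ∝ √L / T², so
R_1/R_2 = √(6.18×10^3) / (2.56)² = 78.61 / 6.554 = 12.00.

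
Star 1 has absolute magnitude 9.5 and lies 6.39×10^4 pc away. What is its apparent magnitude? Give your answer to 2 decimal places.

m = M + 5 log₁₀(d/10 pc) = 9.5 + 5 log₁₀(6.39×10^4/10)
  = 9.5 + 5 × 3.806 = 9.5 + 19.03 = 28.53.

28.53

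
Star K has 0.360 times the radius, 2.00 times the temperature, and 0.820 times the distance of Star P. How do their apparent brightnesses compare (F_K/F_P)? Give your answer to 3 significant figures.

L_K/L_P = (R_K/R_P)²(T_K/T_P)⁴ = (0.360)² × (2.00)⁴ = 2.074.
F_K/F_P = (L_K/L_P)/(d_K/d_P)² = 2.074 / (0.820)² = 3.084.

3.08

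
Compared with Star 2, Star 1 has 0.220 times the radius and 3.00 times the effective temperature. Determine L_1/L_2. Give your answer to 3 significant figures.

3.92

From the Stefan–Boltzmann law, L ∝ R²T⁴, so
L_1/L_2 = (R_1/R_2)² (T_1/T_2)⁴ = (0.220)² × (3.00)⁴ = 0.04840 × 81.00 = 3.920.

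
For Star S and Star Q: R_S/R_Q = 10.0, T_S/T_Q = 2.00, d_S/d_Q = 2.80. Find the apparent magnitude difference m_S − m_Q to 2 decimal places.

L_S/L_Q = (10.0)²(2.00)⁴ = 1600.
F_S/F_Q = (L_S/L_Q)/(d_S/d_Q)² = 1600/7.840 = 204.1.
m_S − m_Q = −2.5 log₁₀(204.1) = -5.77.

-5.77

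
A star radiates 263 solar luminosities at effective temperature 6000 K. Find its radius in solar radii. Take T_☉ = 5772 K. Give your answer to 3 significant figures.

R/R_☉ = √(L/L_☉) / (T/T_☉)² = √(263) / (1.040)²
       = 16.22 / 1.081 = 15.01.

15.0 solar radii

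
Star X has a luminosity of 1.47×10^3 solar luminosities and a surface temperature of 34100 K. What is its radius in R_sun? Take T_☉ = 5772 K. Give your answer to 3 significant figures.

1.10 R_sun

R/R_☉ = √(L/L_☉) / (T/T_☉)² = √(1.47×10^3) / (5.908)²
       = 38.34 / 34.90 = 1.099.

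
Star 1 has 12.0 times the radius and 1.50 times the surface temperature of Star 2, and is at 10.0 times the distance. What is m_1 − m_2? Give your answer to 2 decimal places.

L_1/L_2 = (12.0)²(1.50)⁴ = 729.0.
F_1/F_2 = (L_1/L_2)/(d_1/d_2)² = 729.0/100.0 = 7.290.
m_1 − m_2 = −2.5 log₁₀(7.290) = -2.16.

-2.16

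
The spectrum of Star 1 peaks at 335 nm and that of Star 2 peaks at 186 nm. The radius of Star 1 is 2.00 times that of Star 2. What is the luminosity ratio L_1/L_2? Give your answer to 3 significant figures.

0.380

Wien's law gives T ∝ 1/λ_max, so T_1/T_2 = λ_2/λ_1 = 186/335 = 0.5552.
Then L ∝ R²T⁴ gives L_1/L_2 = (2.00)² × (0.5552)⁴ = 4.000 × 0.09503 = 0.3801.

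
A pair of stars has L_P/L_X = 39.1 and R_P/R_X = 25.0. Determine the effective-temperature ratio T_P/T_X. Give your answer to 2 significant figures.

L ∝ R²T⁴ gives T ∝ (L/R²)^(1/4), so
T_P/T_X = (39.1 / 25.0²)^(1/4) = (0.06256)^(1/4) = 0.5001.

0.50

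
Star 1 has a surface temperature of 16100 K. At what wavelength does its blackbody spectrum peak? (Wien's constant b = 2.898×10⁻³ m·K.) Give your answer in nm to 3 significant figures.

180 nm

λ_max = b/T = 2.898×10⁻³ / 16100 = 1.80×10^-7 m = 180.0 nm.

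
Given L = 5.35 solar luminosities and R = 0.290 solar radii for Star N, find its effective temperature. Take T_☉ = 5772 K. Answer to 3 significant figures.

T/T_☉ = (L/L_☉)^(1/4) / (R/R_☉)^(1/2)
T = 5772 × (5.35)^(1/4) / √(0.290) = 5772 × 1.521 / 0.5385 = 1.630×10^4 K.

1.63×10^4 K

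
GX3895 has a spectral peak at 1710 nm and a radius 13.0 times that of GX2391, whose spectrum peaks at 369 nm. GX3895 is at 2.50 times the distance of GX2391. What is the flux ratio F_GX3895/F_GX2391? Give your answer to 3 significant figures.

Wien's law: T_GX3895/T_GX2391 = λ_GX2391/λ_GX3895 = 369/1710 = 0.2158.
L_GX3895/L_GX2391 = (R_GX3895/R_GX2391)²(T_GX3895/T_GX2391)⁴ = (13.0)²(0.2158)⁴ = 0.3664.
F_GX3895/F_GX2391 = (L_GX3895/L_GX2391)/(d_GX3895/d_GX2391)² = 0.3664/(2.50)² = 0.05863.

0.0586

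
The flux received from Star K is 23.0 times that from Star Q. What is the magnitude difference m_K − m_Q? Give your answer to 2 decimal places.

-3.40

m_K − m_Q = −2.5 log₁₀(F_K/F_Q) = −2.5 log₁₀(23.0) = −2.5 × (1.362) = -3.404.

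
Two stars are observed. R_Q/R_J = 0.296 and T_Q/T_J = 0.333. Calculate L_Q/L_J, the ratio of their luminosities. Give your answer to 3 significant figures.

From the Stefan–Boltzmann law, L ∝ R²T⁴, so
L_Q/L_J = (R_Q/R_J)² (T_Q/T_J)⁴ = (0.296)² × (0.333)⁴ = 0.08762 × 0.01230 = 0.001077.

0.00108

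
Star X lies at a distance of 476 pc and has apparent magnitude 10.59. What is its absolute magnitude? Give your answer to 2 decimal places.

M = m − 5 log₁₀(d/10 pc) = 10.59 − 5 log₁₀(476/10)
  = 10.59 − 5 × 1.678 = 10.59 − 8.39 = 2.20.

2.20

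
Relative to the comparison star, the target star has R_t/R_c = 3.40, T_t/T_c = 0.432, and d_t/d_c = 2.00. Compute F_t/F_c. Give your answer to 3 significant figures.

L_t/L_c = (R_t/R_c)²(T_t/T_c)⁴ = (3.40)² × (0.432)⁴ = 0.4026.
F_t/F_c = (L_t/L_c)/(d_t/d_c)² = 0.4026 / (2.00)² = 0.1007.

0.101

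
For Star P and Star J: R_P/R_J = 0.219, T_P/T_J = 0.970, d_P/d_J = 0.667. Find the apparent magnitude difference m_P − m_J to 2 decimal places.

2.55

L_P/L_J = (0.219)²(0.970)⁴ = 0.04246.
F_P/F_J = (L_P/L_J)/(d_P/d_J)² = 0.04246/0.4449 = 0.09544.
m_P − m_J = −2.5 log₁₀(0.09544) = 2.55.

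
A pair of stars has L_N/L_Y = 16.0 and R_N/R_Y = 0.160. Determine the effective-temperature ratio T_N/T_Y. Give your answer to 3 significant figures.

5.00

L ∝ R²T⁴ gives T ∝ (L/R²)^(1/4), so
T_N/T_Y = (16.0 / 0.160²)^(1/4) = (625.0)^(1/4) = 5.000.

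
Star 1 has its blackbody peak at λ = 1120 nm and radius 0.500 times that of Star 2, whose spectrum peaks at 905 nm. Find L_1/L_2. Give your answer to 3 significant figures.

0.107

Wien's law gives T ∝ 1/λ_max, so T_1/T_2 = λ_2/λ_1 = 905/1120 = 0.8080.
Then L ∝ R²T⁴ gives L_1/L_2 = (0.500)² × (0.8080)⁴ = 0.2500 × 0.4263 = 0.1066.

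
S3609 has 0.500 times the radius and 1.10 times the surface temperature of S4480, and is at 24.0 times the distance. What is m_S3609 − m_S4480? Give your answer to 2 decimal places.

L_S3609/L_S4480 = (0.500)²(1.10)⁴ = 0.3660.
F_S3609/F_S4480 = (L_S3609/L_S4480)/(d_S3609/d_S4480)² = 0.3660/576.0 = 6.355×10^-4.
m_S3609 − m_S4480 = −2.5 log₁₀(6.355×10^-4) = 7.99.

7.99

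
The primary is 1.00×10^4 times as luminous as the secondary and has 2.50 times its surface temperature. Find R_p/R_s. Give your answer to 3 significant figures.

L ∝ R²T⁴ gives R ∝ √L / T², so
R_p/R_s = √(1.00×10^4) / (2.50)² = 100.0 / 6.250 = 16.00.

16.0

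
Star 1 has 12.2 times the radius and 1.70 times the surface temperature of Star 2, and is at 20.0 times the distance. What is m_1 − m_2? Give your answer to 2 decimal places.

-1.23

L_1/L_2 = (12.2)²(1.70)⁴ = 1243.
F_1/F_2 = (L_1/L_2)/(d_1/d_2)² = 1243/400.0 = 3.108.
m_1 − m_2 = −2.5 log₁₀(3.108) = -1.23.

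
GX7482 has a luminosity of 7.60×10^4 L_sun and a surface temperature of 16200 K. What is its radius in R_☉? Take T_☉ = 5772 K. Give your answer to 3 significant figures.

R/R_☉ = √(L/L_☉) / (T/T_☉)² = √(7.60×10^4) / (2.807)²
       = 275.7 / 7.877 = 35.00.

35.0 R_☉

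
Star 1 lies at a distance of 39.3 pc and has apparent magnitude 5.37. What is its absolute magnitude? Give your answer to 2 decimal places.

M = m − 5 log₁₀(d/10 pc) = 5.37 − 5 log₁₀(39.3/10)
  = 5.37 − 5 × 0.594 = 5.37 − 2.97 = 2.40.

2.40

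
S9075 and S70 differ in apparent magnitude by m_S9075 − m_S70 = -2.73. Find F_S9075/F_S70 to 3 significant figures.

F_S9075/F_S70 = 10^(−(m_S9075 − m_S70)/2.5) = 10^(2.73/2.5) = 10^1.092 = 12.36.

12.4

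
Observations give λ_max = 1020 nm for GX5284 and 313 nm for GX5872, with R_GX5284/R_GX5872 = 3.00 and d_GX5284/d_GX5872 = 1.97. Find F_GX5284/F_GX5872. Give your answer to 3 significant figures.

Wien's law: T_GX5284/T_GX5872 = λ_GX5872/λ_GX5284 = 313/1020 = 0.3069.
L_GX5284/L_GX5872 = (R_GX5284/R_GX5872)²(T_GX5284/T_GX5872)⁴ = (3.00)²(0.3069)⁴ = 0.07980.
F_GX5284/F_GX5872 = (L_GX5284/L_GX5872)/(d_GX5284/d_GX5872)² = 0.07980/(1.97)² = 0.02056.

0.0206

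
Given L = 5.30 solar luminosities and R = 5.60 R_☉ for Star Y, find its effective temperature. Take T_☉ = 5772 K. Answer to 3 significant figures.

T/T_☉ = (L/L_☉)^(1/4) / (R/R_☉)^(1/2)
T = 5772 × (5.30)^(1/4) / √(5.60) = 5772 × 1.517 / 2.366 = 3701 K.

3.70×10^3 K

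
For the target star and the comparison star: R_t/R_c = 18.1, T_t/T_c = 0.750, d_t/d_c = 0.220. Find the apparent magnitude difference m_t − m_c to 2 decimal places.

-8.33

L_t/L_c = (18.1)²(0.750)⁴ = 103.7.
F_t/F_c = (L_t/L_c)/(d_t/d_c)² = 103.7/0.04840 = 2142.
m_t − m_c = −2.5 log₁₀(2142) = -8.33.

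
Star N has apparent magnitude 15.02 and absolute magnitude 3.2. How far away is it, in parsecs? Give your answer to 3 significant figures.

m − M = 5 log₁₀(d/10 pc)
15.02 − (3.2) = 11.82 = 5 log₁₀(d/10)
d = 10 × 10^(11.82/5) = 10 × 10^2.364 = 2312 pc.

2.31×10^3 pc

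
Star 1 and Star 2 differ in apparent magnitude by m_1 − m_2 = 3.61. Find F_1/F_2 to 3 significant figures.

0.0360

F_1/F_2 = 10^(−(m_1 − m_2)/2.5) = 10^(-3.61/2.5) = 10^-1.444 = 0.03597.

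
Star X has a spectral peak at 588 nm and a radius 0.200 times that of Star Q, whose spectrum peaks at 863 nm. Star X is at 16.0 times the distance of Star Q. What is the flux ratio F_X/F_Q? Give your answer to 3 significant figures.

Wien's law: T_X/T_Q = λ_Q/λ_X = 863/588 = 1.468.
L_X/L_Q = (R_X/R_Q)²(T_X/T_Q)⁴ = (0.200)²(1.468)⁴ = 0.1856.
F_X/F_Q = (L_X/L_Q)/(d_X/d_Q)² = 0.1856/(16.0)² = 7.250×10^-4.

7.25×10^-4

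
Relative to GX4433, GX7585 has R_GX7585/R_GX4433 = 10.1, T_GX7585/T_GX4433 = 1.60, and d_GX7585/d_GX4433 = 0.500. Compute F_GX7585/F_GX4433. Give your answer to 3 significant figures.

L_GX7585/L_GX4433 = (R_GX7585/R_GX4433)²(T_GX7585/T_GX4433)⁴ = (10.1)² × (1.60)⁴ = 668.5.
F_GX7585/F_GX4433 = (L_GX7585/L_GX4433)/(d_GX7585/d_GX4433)² = 668.5 / (0.500)² = 2674.

2.67×10^3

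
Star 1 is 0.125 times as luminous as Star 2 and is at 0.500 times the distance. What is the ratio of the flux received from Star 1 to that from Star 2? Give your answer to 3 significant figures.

F = L/(4πd²), so F_1/F_2 = (L_1/L_2) / (d_1/d_2)²
= 0.125 / (0.500)² = 0.125 / 0.2500 = 0.5000.

0.500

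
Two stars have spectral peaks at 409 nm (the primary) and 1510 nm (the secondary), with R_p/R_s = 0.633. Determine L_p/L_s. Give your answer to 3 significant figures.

Wien's law gives T ∝ 1/λ_max, so T_p/T_s = λ_s/λ_p = 1510/409 = 3.692.
Then L ∝ R²T⁴ gives L_p/L_s = (0.633)² × (3.692)⁴ = 0.4007 × 185.8 = 74.44.

74.4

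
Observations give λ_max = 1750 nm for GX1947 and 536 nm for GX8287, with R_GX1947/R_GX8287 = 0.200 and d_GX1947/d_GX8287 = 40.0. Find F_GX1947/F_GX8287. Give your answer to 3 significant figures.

Wien's law: T_GX1947/T_GX8287 = λ_GX8287/λ_GX1947 = 536/1750 = 0.3063.
L_GX1947/L_GX8287 = (R_GX1947/R_GX8287)²(T_GX1947/T_GX8287)⁴ = (0.200)²(0.3063)⁴ = 3.520×10^-4.
F_GX1947/F_GX8287 = (L_GX1947/L_GX8287)/(d_GX1947/d_GX8287)² = 3.520×10^-4/(40.0)² = 2.200×10^-7.

2.20×10^-7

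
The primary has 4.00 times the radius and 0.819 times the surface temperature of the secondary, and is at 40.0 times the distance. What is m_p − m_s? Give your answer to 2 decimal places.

L_p/L_s = (4.00)²(0.819)⁴ = 7.199.
F_p/F_s = (L_p/L_s)/(d_p/d_s)² = 7.199/1600 = 0.004499.
m_p − m_s = −2.5 log₁₀(0.004499) = 5.87.

5.87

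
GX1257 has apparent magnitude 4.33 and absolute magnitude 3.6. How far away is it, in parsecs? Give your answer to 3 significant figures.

m − M = 5 log₁₀(d/10 pc)
4.33 − (3.6) = 0.73 = 5 log₁₀(d/10)
d = 10 × 10^(0.73/5) = 10 × 10^0.146 = 14.00 pc.

14.0 pc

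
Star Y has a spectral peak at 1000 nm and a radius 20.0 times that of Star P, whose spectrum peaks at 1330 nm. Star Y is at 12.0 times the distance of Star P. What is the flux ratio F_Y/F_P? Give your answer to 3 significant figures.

Wien's law: T_Y/T_P = λ_P/λ_Y = 1330/1000 = 1.330.
L_Y/L_P = (R_Y/R_P)²(T_Y/T_P)⁴ = (20.0)²(1.330)⁴ = 1252.
F_Y/F_P = (L_Y/L_P)/(d_Y/d_P)² = 1252/(12.0)² = 8.692.

8.69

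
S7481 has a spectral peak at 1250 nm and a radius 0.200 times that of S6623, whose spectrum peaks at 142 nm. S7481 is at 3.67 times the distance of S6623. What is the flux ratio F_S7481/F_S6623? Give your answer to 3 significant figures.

Wien's law: T_S7481/T_S6623 = λ_S6623/λ_S7481 = 142/1250 = 0.1136.
L_S7481/L_S6623 = (R_S7481/R_S6623)²(T_S7481/T_S6623)⁴ = (0.200)²(0.1136)⁴ = 6.662×10^-6.
F_S7481/F_S6623 = (L_S7481/L_S6623)/(d_S7481/d_S6623)² = 6.662×10^-6/(3.67)² = 4.946×10^-7.

4.95×10^-7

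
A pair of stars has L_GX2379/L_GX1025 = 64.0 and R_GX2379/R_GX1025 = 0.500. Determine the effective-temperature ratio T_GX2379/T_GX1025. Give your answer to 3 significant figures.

L ∝ R²T⁴ gives T ∝ (L/R²)^(1/4), so
T_GX2379/T_GX1025 = (64.0 / 0.500²)^(1/4) = (256.0)^(1/4) = 4.000.

4.00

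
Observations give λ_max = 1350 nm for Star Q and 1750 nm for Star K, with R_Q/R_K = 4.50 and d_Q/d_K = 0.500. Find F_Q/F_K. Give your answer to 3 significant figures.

229

Wien's law: T_Q/T_K = λ_K/λ_Q = 1750/1350 = 1.296.
L_Q/L_K = (R_Q/R_K)²(T_Q/T_K)⁴ = (4.50)²(1.296)⁴ = 57.18.
F_Q/F_K = (L_Q/L_K)/(d_Q/d_K)² = 57.18/(0.500)² = 228.7.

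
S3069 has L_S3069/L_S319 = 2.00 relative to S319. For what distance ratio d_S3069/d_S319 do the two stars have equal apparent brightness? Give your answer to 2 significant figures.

Equal flux requires L_S3069/d_S3069² = L_S319/d_S319², so d_S3069/d_S319 = √(L_S3069/L_S319)
= √(2.00) = 1.414.

1.4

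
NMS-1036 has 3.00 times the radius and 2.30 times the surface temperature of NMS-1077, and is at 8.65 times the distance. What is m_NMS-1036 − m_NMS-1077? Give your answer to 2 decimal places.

L_NMS-1036/L_NMS-1077 = (3.00)²(2.30)⁴ = 251.9.
F_NMS-1036/F_NMS-1077 = (L_NMS-1036/L_NMS-1077)/(d_NMS-1036/d_NMS-1077)² = 251.9/74.82 = 3.366.
m_NMS-1036 − m_NMS-1077 = −2.5 log₁₀(3.366) = -1.32.

-1.32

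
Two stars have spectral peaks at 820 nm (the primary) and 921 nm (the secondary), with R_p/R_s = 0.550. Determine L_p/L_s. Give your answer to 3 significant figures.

0.481

Wien's law gives T ∝ 1/λ_max, so T_p/T_s = λ_s/λ_p = 921/820 = 1.123.
Then L ∝ R²T⁴ gives L_p/L_s = (0.550)² × (1.123)⁴ = 0.3025 × 1.591 = 0.4814.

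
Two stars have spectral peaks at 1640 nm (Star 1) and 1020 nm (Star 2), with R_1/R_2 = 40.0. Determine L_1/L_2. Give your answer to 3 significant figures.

Wien's law gives T ∝ 1/λ_max, so T_1/T_2 = λ_2/λ_1 = 1020/1640 = 0.6220.
Then L ∝ R²T⁴ gives L_1/L_2 = (40.0)² × (0.6220)⁴ = 1600 × 0.1496 = 239.4.

239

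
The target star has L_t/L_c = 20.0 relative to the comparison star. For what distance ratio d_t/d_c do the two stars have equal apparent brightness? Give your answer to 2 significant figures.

4.5

Equal flux requires L_t/d_t² = L_c/d_c², so d_t/d_c = √(L_t/L_c)
= √(20.0) = 4.472.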